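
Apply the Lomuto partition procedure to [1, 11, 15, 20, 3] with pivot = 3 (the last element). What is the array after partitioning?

Lomuto partition with pivot = 3:

Initial array: [1, 11, 15, 20, 3]

arr[0]=1 <= 3: swap with position 0, array becomes [1, 11, 15, 20, 3]
arr[1]=11 > 3: no swap
arr[2]=15 > 3: no swap
arr[3]=20 > 3: no swap

Place pivot at position 1: [1, 3, 15, 20, 11]
Pivot position: 1

After partitioning with pivot 3, the array becomes [1, 3, 15, 20, 11]. The pivot is placed at index 1. All elements to the left of the pivot are <= 3, and all elements to the right are > 3.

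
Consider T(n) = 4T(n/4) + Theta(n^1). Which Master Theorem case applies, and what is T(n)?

Master Theorem for T(n) = 4T(n/4) + O(n^1):

a = 4, b = 4, c = 1
log_b(a) = log_4(4) = 1.0000

Case 2: c = 1 = log_4(4) = 1.0000
T(n) = O(n^1 log n) = O(n log n)

For T(n) = 4T(n/4) + O(n^1): log_4(4) = 1.0000. This is Case 2 of the Master Theorem (c = log_b(a), equal work at all levels), giving O(n log n).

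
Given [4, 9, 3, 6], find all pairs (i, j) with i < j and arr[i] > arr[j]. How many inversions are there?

Finding inversions in [4, 9, 3, 6]:

(0, 2): arr[0]=4 > arr[2]=3
(1, 2): arr[1]=9 > arr[2]=3
(1, 3): arr[1]=9 > arr[3]=6

Total inversions: 3

The array has 3 inversion(s): (0,2), (1,2), (1,3). Each pair (i,j) satisfies i < j and arr[i] > arr[j].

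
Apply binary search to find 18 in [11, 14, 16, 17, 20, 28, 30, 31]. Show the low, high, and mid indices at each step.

Binary search for 18 in [11, 14, 16, 17, 20, 28, 30, 31]:

lo=0, hi=7, mid=3, arr[mid]=17 -> 17 < 18, search right half
lo=4, hi=7, mid=5, arr[mid]=28 -> 28 > 18, search left half
lo=4, hi=4, mid=4, arr[mid]=20 -> 20 > 18, search left half
lo=4 > hi=3, target 18 not found

Binary search determines that 18 is not in the array after 3 comparisons. The search space was exhausted without finding the target.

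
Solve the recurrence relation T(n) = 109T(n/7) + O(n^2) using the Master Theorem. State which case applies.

Master Theorem for T(n) = 109T(n/7) + O(n^2):

a = 109, b = 7, c = 2
log_b(a) = log_7(109) = 2.4109

Case 1: c = 2 < log_7(109) = 2.4109
T(n) = O(n^(log_7 109))

For T(n) = 109T(n/7) + O(n^2): log_7(109) = 2.4109. This is Case 1 of the Master Theorem (c < log_b(a), work dominated by leaves), giving O(n^(log_7 109)).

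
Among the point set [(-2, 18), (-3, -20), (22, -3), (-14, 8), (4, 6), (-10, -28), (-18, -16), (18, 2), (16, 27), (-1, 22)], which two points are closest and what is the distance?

Computing all pairwise distances among 10 points:

d((-2, 18), (-3, -20)) = 38.0132
d((-2, 18), (22, -3)) = 31.8904
d((-2, 18), (-14, 8)) = 15.6205
d((-2, 18), (4, 6)) = 13.4164
d((-2, 18), (-10, -28)) = 46.6905
d((-2, 18), (-18, -16)) = 37.5766
d((-2, 18), (18, 2)) = 25.6125
d((-2, 18), (16, 27)) = 20.1246
d((-2, 18), (-1, 22)) = 4.1231 <-- minimum
d((-3, -20), (22, -3)) = 30.2324
d((-3, -20), (-14, 8)) = 30.0832
d((-3, -20), (4, 6)) = 26.9258
d((-3, -20), (-10, -28)) = 10.6301
d((-3, -20), (-18, -16)) = 15.5242
d((-3, -20), (18, 2)) = 30.4138
d((-3, -20), (16, 27)) = 50.6952
d((-3, -20), (-1, 22)) = 42.0476
d((22, -3), (-14, 8)) = 37.6431
d((22, -3), (4, 6)) = 20.1246
d((22, -3), (-10, -28)) = 40.6079
d((22, -3), (-18, -16)) = 42.0595
d((22, -3), (18, 2)) = 6.4031
d((22, -3), (16, 27)) = 30.5941
d((22, -3), (-1, 22)) = 33.9706
d((-14, 8), (4, 6)) = 18.1108
d((-14, 8), (-10, -28)) = 36.2215
d((-14, 8), (-18, -16)) = 24.3311
d((-14, 8), (18, 2)) = 32.5576
d((-14, 8), (16, 27)) = 35.5106
d((-14, 8), (-1, 22)) = 19.105
d((4, 6), (-10, -28)) = 36.7696
d((4, 6), (-18, -16)) = 31.1127
d((4, 6), (18, 2)) = 14.5602
d((4, 6), (16, 27)) = 24.1868
d((4, 6), (-1, 22)) = 16.7631
d((-10, -28), (-18, -16)) = 14.4222
d((-10, -28), (18, 2)) = 41.0366
d((-10, -28), (16, 27)) = 60.8358
d((-10, -28), (-1, 22)) = 50.8035
d((-18, -16), (18, 2)) = 40.2492
d((-18, -16), (16, 27)) = 54.8179
d((-18, -16), (-1, 22)) = 41.6293
d((18, 2), (16, 27)) = 25.0799
d((18, 2), (-1, 22)) = 27.5862
d((16, 27), (-1, 22)) = 17.72

Closest pair: (-2, 18) and (-1, 22) with distance 4.1231

The closest pair is (-2, 18) and (-1, 22) with Euclidean distance 4.1231. For 10 points, brute-force pairwise comparison is shown above. For large n, the divide-and-conquer algorithm (sort by x, recurse on halves, check the dividing strip) achieves O(n log n).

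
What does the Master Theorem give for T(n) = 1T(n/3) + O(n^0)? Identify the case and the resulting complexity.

Master Theorem for T(n) = 1T(n/3) + O(n^0):

a = 1, b = 3, c = 0
log_b(a) = log_3(1) = 0.0000

Case 2: c = 0 = log_3(1) = 0.0000
T(n) = O(n^0 log n) = O(log n)

For T(n) = 1T(n/3) + O(n^0): log_3(1) = 0.0000. This is Case 2 of the Master Theorem (c = log_b(a), equal work at all levels), giving O(log n).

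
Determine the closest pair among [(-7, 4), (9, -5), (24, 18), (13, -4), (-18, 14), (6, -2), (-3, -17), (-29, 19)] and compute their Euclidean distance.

Computing all pairwise distances among 8 points:

d((-7, 4), (9, -5)) = 18.3576
d((-7, 4), (24, 18)) = 34.0147
d((-7, 4), (13, -4)) = 21.5407
d((-7, 4), (-18, 14)) = 14.8661
d((-7, 4), (6, -2)) = 14.3178
d((-7, 4), (-3, -17)) = 21.3776
d((-7, 4), (-29, 19)) = 26.6271
d((9, -5), (24, 18)) = 27.4591
d((9, -5), (13, -4)) = 4.1231 <-- minimum
d((9, -5), (-18, 14)) = 33.0151
d((9, -5), (6, -2)) = 4.2426
d((9, -5), (-3, -17)) = 16.9706
d((9, -5), (-29, 19)) = 44.9444
d((24, 18), (13, -4)) = 24.5967
d((24, 18), (-18, 14)) = 42.19
d((24, 18), (6, -2)) = 26.9072
d((24, 18), (-3, -17)) = 44.2041
d((24, 18), (-29, 19)) = 53.0094
d((13, -4), (-18, 14)) = 35.8469
d((13, -4), (6, -2)) = 7.2801
d((13, -4), (-3, -17)) = 20.6155
d((13, -4), (-29, 19)) = 47.8853
d((-18, 14), (6, -2)) = 28.8444
d((-18, 14), (-3, -17)) = 34.4384
d((-18, 14), (-29, 19)) = 12.083
d((6, -2), (-3, -17)) = 17.4929
d((6, -2), (-29, 19)) = 40.8167
d((-3, -17), (-29, 19)) = 44.4072

Closest pair: (9, -5) and (13, -4) with distance 4.1231

The closest pair is (9, -5) and (13, -4) with Euclidean distance 4.1231. For 8 points, brute-force pairwise comparison is shown above. For large n, the divide-and-conquer algorithm (sort by x, recurse on halves, check the dividing strip) achieves O(n log n).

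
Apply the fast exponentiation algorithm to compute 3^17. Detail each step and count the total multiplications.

Computing 3^17 by squaring (build up from 3^1; each line after the first costs one multiplication):

3^1 = 3
3^2 = (3^1)^2 = 3^2 = 9
3^4 = (3^2)^2 = 9^2 = 81
3^8 = (3^4)^2 = 81^2 = 6561
3^16 = (3^8)^2 = 6561^2 = 43046721
3^17 = 3 * 3^16 = 3 * 43046721 = 129140163

Result: 129140163
Multiplications needed: 5 (5 lines after 3^1)

3^17 = 129140163. Using exponentiation by squaring, this requires 5 multiplications. The key idea: if the exponent is even, square the half-power; if odd, multiply by the base once.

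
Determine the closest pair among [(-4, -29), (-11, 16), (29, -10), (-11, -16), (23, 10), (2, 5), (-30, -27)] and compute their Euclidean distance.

Computing all pairwise distances among 7 points:

d((-4, -29), (-11, 16)) = 45.5412
d((-4, -29), (29, -10)) = 38.0789
d((-4, -29), (-11, -16)) = 14.7648 <-- minimum
d((-4, -29), (23, 10)) = 47.4342
d((-4, -29), (2, 5)) = 34.5254
d((-4, -29), (-30, -27)) = 26.0768
d((-11, 16), (29, -10)) = 47.7074
d((-11, 16), (-11, -16)) = 32.0
d((-11, 16), (23, 10)) = 34.5254
d((-11, 16), (2, 5)) = 17.0294
d((-11, 16), (-30, -27)) = 47.0106
d((29, -10), (-11, -16)) = 40.4475
d((29, -10), (23, 10)) = 20.8806
d((29, -10), (2, 5)) = 30.8869
d((29, -10), (-30, -27)) = 61.4003
d((-11, -16), (23, 10)) = 42.8019
d((-11, -16), (2, 5)) = 24.6982
d((-11, -16), (-30, -27)) = 21.9545
d((23, 10), (2, 5)) = 21.587
d((23, 10), (-30, -27)) = 64.6375
d((2, 5), (-30, -27)) = 45.2548

Closest pair: (-4, -29) and (-11, -16) with distance 14.7648

The closest pair is (-4, -29) and (-11, -16) with Euclidean distance 14.7648. For 7 points, brute-force pairwise comparison is shown above. For large n, the divide-and-conquer algorithm (sort by x, recurse on halves, check the dividing strip) achieves O(n log n).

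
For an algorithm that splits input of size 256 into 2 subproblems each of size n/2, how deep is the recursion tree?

For divide and conquer with division factor 2:

Problem sizes at each level:
Level 0: 256
Level 1: 128
Level 2: 64
Level 3: 32
Level 4: 16
Level 5: 8
Level 6: 4
Level 7: 2
Level 8: 1

The root is level 0 and the size-1 base case is level 8 (the tree spans levels 0 through 8, i.e. 9 levels counting the root), so the depth is the number of divisions: log_2(256) = 8

The recursion tree depth is log_2(256) = 8. At each level, the problem size is divided by 2, so it takes 8 divisions to reduce to a base case of size 1. The algorithm makes 2 recursive calls at each level.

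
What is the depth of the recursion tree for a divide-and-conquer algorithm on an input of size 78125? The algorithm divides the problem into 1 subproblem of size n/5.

For divide and conquer with division factor 5:

Problem sizes at each level:
Level 0: 78125
Level 1: 15625
Level 2: 3125
Level 3: 625
Level 4: 125
Level 5: 25
Level 6: 5
Level 7: 1

The root is level 0 and the size-1 base case is level 7 (the tree spans levels 0 through 7, i.e. 8 levels counting the root), so the depth is the number of divisions: log_5(78125) = 7

The recursion tree depth is log_5(78125) = 7. At each level, the problem size is divided by 5, so it takes 7 divisions to reduce to a base case of size 1. The algorithm makes 1 recursive call at each level.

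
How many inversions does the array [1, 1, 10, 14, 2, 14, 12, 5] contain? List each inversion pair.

Finding inversions in [1, 1, 10, 14, 2, 14, 12, 5]:

(2, 4): arr[2]=10 > arr[4]=2
(2, 7): arr[2]=10 > arr[7]=5
(3, 4): arr[3]=14 > arr[4]=2
(3, 6): arr[3]=14 > arr[6]=12
(3, 7): arr[3]=14 > arr[7]=5
(5, 6): arr[5]=14 > arr[6]=12
(5, 7): arr[5]=14 > arr[7]=5
(6, 7): arr[6]=12 > arr[7]=5

Total inversions: 8

The array has 8 inversion(s): (2,4), (2,7), (3,4), (3,6), (3,7), (5,6), (5,7), (6,7). Each pair (i,j) satisfies i < j and arr[i] > arr[j].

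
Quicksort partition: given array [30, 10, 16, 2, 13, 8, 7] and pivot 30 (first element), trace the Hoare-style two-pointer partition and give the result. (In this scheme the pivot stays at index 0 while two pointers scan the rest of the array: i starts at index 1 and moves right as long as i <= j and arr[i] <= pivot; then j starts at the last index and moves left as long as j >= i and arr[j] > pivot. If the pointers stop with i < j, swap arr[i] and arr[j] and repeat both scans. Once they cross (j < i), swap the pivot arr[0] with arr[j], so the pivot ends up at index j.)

Hoare-style two-pointer partition with pivot = 30:

Initial array: [30, 10, 16, 2, 13, 8, 7]

Pointers start at i = 1, j = 6.
i ends at 7, j ends at 6: the pointers have crossed (j < i), so scanning stops.

Swap pivot arr[0] with arr[6] to place pivot at position 6: [7, 10, 16, 2, 13, 8, 30]
Pivot position: 6

After partitioning with pivot 30, the array becomes [7, 10, 16, 2, 13, 8, 30]. The pivot is placed at index 6. All elements to the left of the pivot are <= 30, and all elements to the right are > 30.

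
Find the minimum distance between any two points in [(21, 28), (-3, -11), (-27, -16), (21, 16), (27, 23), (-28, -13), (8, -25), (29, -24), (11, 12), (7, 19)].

Computing all pairwise distances among 10 points:

d((21, 28), (-3, -11)) = 45.793
d((21, 28), (-27, -16)) = 65.1153
d((21, 28), (21, 16)) = 12.0
d((21, 28), (27, 23)) = 7.8102
d((21, 28), (-28, -13)) = 63.8905
d((21, 28), (8, -25)) = 54.5711
d((21, 28), (29, -24)) = 52.6118
d((21, 28), (11, 12)) = 18.868
d((21, 28), (7, 19)) = 16.6433
d((-3, -11), (-27, -16)) = 24.5153
d((-3, -11), (21, 16)) = 36.1248
d((-3, -11), (27, 23)) = 45.3431
d((-3, -11), (-28, -13)) = 25.0799
d((-3, -11), (8, -25)) = 17.8045
d((-3, -11), (29, -24)) = 34.5398
d((-3, -11), (11, 12)) = 26.9258
d((-3, -11), (7, 19)) = 31.6228
d((-27, -16), (21, 16)) = 57.6888
d((-27, -16), (27, 23)) = 66.6108
d((-27, -16), (-28, -13)) = 3.1623 <-- minimum
d((-27, -16), (8, -25)) = 36.1386
d((-27, -16), (29, -24)) = 56.5685
d((-27, -16), (11, 12)) = 47.2017
d((-27, -16), (7, 19)) = 48.7955
d((21, 16), (27, 23)) = 9.2195
d((21, 16), (-28, -13)) = 56.9386
d((21, 16), (8, -25)) = 43.0116
d((21, 16), (29, -24)) = 40.7922
d((21, 16), (11, 12)) = 10.7703
d((21, 16), (7, 19)) = 14.3178
d((27, 23), (-28, -13)) = 65.7343
d((27, 23), (8, -25)) = 51.6236
d((27, 23), (29, -24)) = 47.0425
d((27, 23), (11, 12)) = 19.4165
d((27, 23), (7, 19)) = 20.3961
d((-28, -13), (8, -25)) = 37.9473
d((-28, -13), (29, -24)) = 58.0517
d((-28, -13), (11, 12)) = 46.3249
d((-28, -13), (7, 19)) = 47.4236
d((8, -25), (29, -24)) = 21.0238
d((8, -25), (11, 12)) = 37.1214
d((8, -25), (7, 19)) = 44.0114
d((29, -24), (11, 12)) = 40.2492
d((29, -24), (7, 19)) = 48.3011
d((11, 12), (7, 19)) = 8.0623

Closest pair: (-27, -16) and (-28, -13) with distance 3.1623

The closest pair is (-27, -16) and (-28, -13) with Euclidean distance 3.1623. For 10 points, brute-force pairwise comparison is shown above. For large n, the divide-and-conquer algorithm (sort by x, recurse on halves, check the dividing strip) achieves O(n log n).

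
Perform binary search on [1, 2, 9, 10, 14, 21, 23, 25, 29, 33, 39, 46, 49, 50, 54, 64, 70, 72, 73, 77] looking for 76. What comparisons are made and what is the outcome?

Binary search for 76 in [1, 2, 9, 10, 14, 21, 23, 25, 29, 33, 39, 46, 49, 50, 54, 64, 70, 72, 73, 77]:

lo=0, hi=19, mid=9, arr[mid]=33 -> 33 < 76, search right half
lo=10, hi=19, mid=14, arr[mid]=54 -> 54 < 76, search right half
lo=15, hi=19, mid=17, arr[mid]=72 -> 72 < 76, search right half
lo=18, hi=19, mid=18, arr[mid]=73 -> 73 < 76, search right half
lo=19, hi=19, mid=19, arr[mid]=77 -> 77 > 76, search left half
lo=19 > hi=18, target 76 not found

Binary search determines that 76 is not in the array after 5 comparisons. The search space was exhausted without finding the target.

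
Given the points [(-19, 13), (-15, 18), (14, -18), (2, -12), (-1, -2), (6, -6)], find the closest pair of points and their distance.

Computing all pairwise distances among 6 points:

d((-19, 13), (-15, 18)) = 6.4031 <-- minimum
d((-19, 13), (14, -18)) = 45.2769
d((-19, 13), (2, -12)) = 32.6497
d((-19, 13), (-1, -2)) = 23.4307
d((-19, 13), (6, -6)) = 31.4006
d((-15, 18), (14, -18)) = 46.2277
d((-15, 18), (2, -12)) = 34.4819
d((-15, 18), (-1, -2)) = 24.4131
d((-15, 18), (6, -6)) = 31.8904
d((14, -18), (2, -12)) = 13.4164
d((14, -18), (-1, -2)) = 21.9317
d((14, -18), (6, -6)) = 14.4222
d((2, -12), (-1, -2)) = 10.4403
d((2, -12), (6, -6)) = 7.2111
d((-1, -2), (6, -6)) = 8.0623

Closest pair: (-19, 13) and (-15, 18) with distance 6.4031

The closest pair is (-19, 13) and (-15, 18) with Euclidean distance 6.4031. For 6 points, brute-force pairwise comparison is shown above. For large n, the divide-and-conquer algorithm (sort by x, recurse on halves, check the dividing strip) achieves O(n log n).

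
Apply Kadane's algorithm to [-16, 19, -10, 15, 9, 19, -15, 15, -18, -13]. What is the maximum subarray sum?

Using Kadane's algorithm on [-16, 19, -10, 15, 9, 19, -15, 15, -18, -13]:

Scanning through the array:
Position 1 (value 19): max_ending_here = 19, max_so_far = 19
Position 2 (value -10): max_ending_here = 9, max_so_far = 19
Position 3 (value 15): max_ending_here = 24, max_so_far = 24
Position 4 (value 9): max_ending_here = 33, max_so_far = 33
Position 5 (value 19): max_ending_here = 52, max_so_far = 52
Position 6 (value -15): max_ending_here = 37, max_so_far = 52
Position 7 (value 15): max_ending_here = 52, max_so_far = 52
Position 8 (value -18): max_ending_here = 34, max_so_far = 52
Position 9 (value -13): max_ending_here = 21, max_so_far = 52

Maximum subarray: [19, -10, 15, 9, 19]
Maximum sum: 52

The maximum subarray is [19, -10, 15, 9, 19] with sum 52. This subarray runs from index 1 to index 5.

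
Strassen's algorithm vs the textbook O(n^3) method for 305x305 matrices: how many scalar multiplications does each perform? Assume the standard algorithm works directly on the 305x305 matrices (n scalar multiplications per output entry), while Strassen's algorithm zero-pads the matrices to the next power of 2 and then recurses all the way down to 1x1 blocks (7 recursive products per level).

Matrix multiplication for 305x305 matrices:

Strassen's algorithm requires power-of-2 dimensions. Pad 305x305 to 512x512 (next power of 2).

Standard algorithm: 305^3 = 28372625 multiplications
Strassen's algorithm: 7^(log2(512)) = 7^9 = 40353607 multiplications
Difference: 28372625 - 40353607 = -11980982 (Strassen uses MORE here due to padding overhead — for small or just-over-power-of-2 n, padding can outweigh the per-level savings)

Standard: 28372625 multiplications (305^3). Strassen: 40353607 multiplications (7^9, after padding to 512x512). Strassen reduces 8 recursive multiplications to 7 at each level.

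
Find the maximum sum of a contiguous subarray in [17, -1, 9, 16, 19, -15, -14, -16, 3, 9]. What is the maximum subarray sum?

Using Kadane's algorithm on [17, -1, 9, 16, 19, -15, -14, -16, 3, 9]:

Scanning through the array:
Position 1 (value -1): max_ending_here = 16, max_so_far = 17
Position 2 (value 9): max_ending_here = 25, max_so_far = 25
Position 3 (value 16): max_ending_here = 41, max_so_far = 41
Position 4 (value 19): max_ending_here = 60, max_so_far = 60
Position 5 (value -15): max_ending_here = 45, max_so_far = 60
Position 6 (value -14): max_ending_here = 31, max_so_far = 60
Position 7 (value -16): max_ending_here = 15, max_so_far = 60
Position 8 (value 3): max_ending_here = 18, max_so_far = 60
Position 9 (value 9): max_ending_here = 27, max_so_far = 60

Maximum subarray: [17, -1, 9, 16, 19]
Maximum sum: 60

The maximum subarray is [17, -1, 9, 16, 19] with sum 60. This subarray runs from index 0 to index 4.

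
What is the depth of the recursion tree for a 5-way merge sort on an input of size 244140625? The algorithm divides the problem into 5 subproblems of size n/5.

For divide and conquer with division factor 5:

Problem sizes at each level:
Level 0: 244140625
Level 1: 48828125
Level 2: 9765625
Level 3: 1953125
Level 4: 390625
Level 5: 78125
Level 6: 15625
Level 7: 3125
Level 8: 625
Level 9: 125
Level 10: 25
Level 11: 5
Level 12: 1

The root is level 0 and the size-1 base case is level 12 (the tree spans levels 0 through 12, i.e. 13 levels counting the root), so the depth is the number of divisions: log_5(244140625) = 12

The recursion tree depth is log_5(244140625) = 12. At each level, the problem size is divided by 5, so it takes 12 divisions to reduce to a base case of size 1. The algorithm makes 5 recursive calls at each level.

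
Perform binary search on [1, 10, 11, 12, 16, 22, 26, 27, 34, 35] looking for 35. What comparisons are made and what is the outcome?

Binary search for 35 in [1, 10, 11, 12, 16, 22, 26, 27, 34, 35]:

lo=0, hi=9, mid=4, arr[mid]=16 -> 16 < 35, search right half
lo=5, hi=9, mid=7, arr[mid]=27 -> 27 < 35, search right half
lo=8, hi=9, mid=8, arr[mid]=34 -> 34 < 35, search right half
lo=9, hi=9, mid=9, arr[mid]=35 -> Found target at index 9!

Binary search finds 35 at index 9 after 4 comparisons. The search repeatedly halves the search space by comparing with the middle element.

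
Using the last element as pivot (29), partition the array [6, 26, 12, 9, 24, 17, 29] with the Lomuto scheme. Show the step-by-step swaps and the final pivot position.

Lomuto partition with pivot = 29:

Initial array: [6, 26, 12, 9, 24, 17, 29]

arr[0]=6 <= 29: swap with position 0, array becomes [6, 26, 12, 9, 24, 17, 29]
arr[1]=26 <= 29: swap with position 1, array becomes [6, 26, 12, 9, 24, 17, 29]
arr[2]=12 <= 29: swap with position 2, array becomes [6, 26, 12, 9, 24, 17, 29]
arr[3]=9 <= 29: swap with position 3, array becomes [6, 26, 12, 9, 24, 17, 29]
arr[4]=24 <= 29: swap with position 4, array becomes [6, 26, 12, 9, 24, 17, 29]
arr[5]=17 <= 29: swap with position 5, array becomes [6, 26, 12, 9, 24, 17, 29]

Place pivot at position 6: [6, 26, 12, 9, 24, 17, 29]
Pivot position: 6

After partitioning with pivot 29, the array becomes [6, 26, 12, 9, 24, 17, 29]. The pivot is placed at index 6. All elements to the left of the pivot are <= 29, and all elements to the right are > 29.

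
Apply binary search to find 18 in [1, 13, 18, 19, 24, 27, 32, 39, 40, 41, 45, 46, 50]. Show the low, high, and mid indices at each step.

Binary search for 18 in [1, 13, 18, 19, 24, 27, 32, 39, 40, 41, 45, 46, 50]:

lo=0, hi=12, mid=6, arr[mid]=32 -> 32 > 18, search left half
lo=0, hi=5, mid=2, arr[mid]=18 -> Found target at index 2!

Binary search finds 18 at index 2 after 2 comparisons. The search repeatedly halves the search space by comparing with the middle element.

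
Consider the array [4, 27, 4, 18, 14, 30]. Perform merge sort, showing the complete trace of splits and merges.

Merge sort trace:

Split: [4, 27, 4, 18, 14, 30] -> [4, 27, 4] and [18, 14, 30]
  Split: [4, 27, 4] -> [4] and [27, 4]
    Split: [27, 4] -> [27] and [4]
    Merge: [27] + [4] -> [4, 27]
  Merge: [4] + [4, 27] -> [4, 4, 27]
  Split: [18, 14, 30] -> [18] and [14, 30]
    Split: [14, 30] -> [14] and [30]
    Merge: [14] + [30] -> [14, 30]
  Merge: [18] + [14, 30] -> [14, 18, 30]
Merge: [4, 4, 27] + [14, 18, 30] -> [4, 4, 14, 18, 27, 30]

Final sorted array: [4, 4, 14, 18, 27, 30]

The merge sort proceeds by recursively splitting the array and merging sorted halves.
After all merges, the sorted array is [4, 4, 14, 18, 27, 30].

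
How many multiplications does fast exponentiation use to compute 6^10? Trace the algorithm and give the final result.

Computing 6^10 by squaring (build up from 6^1; each line after the first costs one multiplication):

6^1 = 6
6^2 = (6^1)^2 = 6^2 = 36
6^4 = (6^2)^2 = 36^2 = 1296
6^5 = 6 * 6^4 = 6 * 1296 = 7776
6^10 = (6^5)^2 = 7776^2 = 60466176

Result: 60466176
Multiplications needed: 4 (4 lines after 6^1)

6^10 = 60466176. Using exponentiation by squaring, this requires 4 multiplications. The key idea: if the exponent is even, square the half-power; if odd, multiply by the base once.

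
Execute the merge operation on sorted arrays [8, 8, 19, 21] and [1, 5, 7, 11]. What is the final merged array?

Merging process:

Compare 8 vs 1: take 1 from right. Merged: [1]
Compare 8 vs 5: take 5 from right. Merged: [1, 5]
Compare 8 vs 7: take 7 from right. Merged: [1, 5, 7]
Compare 8 vs 11: take 8 from left. Merged: [1, 5, 7, 8]
Compare 8 vs 11: take 8 from left. Merged: [1, 5, 7, 8, 8]
Compare 19 vs 11: take 11 from right. Merged: [1, 5, 7, 8, 8, 11]
Append remaining from left: [19, 21]. Merged: [1, 5, 7, 8, 8, 11, 19, 21]

Final merged array: [1, 5, 7, 8, 8, 11, 19, 21]
Total comparisons: 6

The merged array is [1, 5, 7, 8, 8, 11, 19, 21], requiring 6 comparisons. The merge step runs in O(n) time where n is the total number of elements.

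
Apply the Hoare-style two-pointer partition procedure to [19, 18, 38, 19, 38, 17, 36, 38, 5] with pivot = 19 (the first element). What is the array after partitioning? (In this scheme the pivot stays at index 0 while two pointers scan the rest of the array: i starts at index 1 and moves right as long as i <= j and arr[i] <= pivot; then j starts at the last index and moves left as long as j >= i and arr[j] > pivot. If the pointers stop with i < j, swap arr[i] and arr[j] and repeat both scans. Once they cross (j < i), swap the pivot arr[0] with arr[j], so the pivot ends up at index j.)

Hoare-style two-pointer partition with pivot = 19:

Initial array: [19, 18, 38, 19, 38, 17, 36, 38, 5]

Pointers start at i = 1, j = 8.
i stops at index 2 (arr[2]=38 > 19), j stops at index 8 (arr[8]=5 <= 19): swap arr[2] and arr[8], array becomes [19, 18, 5, 19, 38, 17, 36, 38, 38]
i stops at index 4 (arr[4]=38 > 19), j stops at index 5 (arr[5]=17 <= 19): swap arr[4] and arr[5], array becomes [19, 18, 5, 19, 17, 38, 36, 38, 38]
i ends at 5, j ends at 4: the pointers have crossed (j < i), so scanning stops.

Swap pivot arr[0] with arr[4] to place pivot at position 4: [17, 18, 5, 19, 19, 38, 36, 38, 38]
Pivot position: 4

After partitioning with pivot 19, the array becomes [17, 18, 5, 19, 19, 38, 36, 38, 38]. The pivot is placed at index 4. All elements to the left of the pivot are <= 19, and all elements to the right are > 19.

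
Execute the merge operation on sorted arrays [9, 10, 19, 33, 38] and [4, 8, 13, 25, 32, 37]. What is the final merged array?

Merging process:

Compare 9 vs 4: take 4 from right. Merged: [4]
Compare 9 vs 8: take 8 from right. Merged: [4, 8]
Compare 9 vs 13: take 9 from left. Merged: [4, 8, 9]
Compare 10 vs 13: take 10 from left. Merged: [4, 8, 9, 10]
Compare 19 vs 13: take 13 from right. Merged: [4, 8, 9, 10, 13]
Compare 19 vs 25: take 19 from left. Merged: [4, 8, 9, 10, 13, 19]
Compare 33 vs 25: take 25 from right. Merged: [4, 8, 9, 10, 13, 19, 25]
Compare 33 vs 32: take 32 from right. Merged: [4, 8, 9, 10, 13, 19, 25, 32]
Compare 33 vs 37: take 33 from left. Merged: [4, 8, 9, 10, 13, 19, 25, 32, 33]
Compare 38 vs 37: take 37 from right. Merged: [4, 8, 9, 10, 13, 19, 25, 32, 33, 37]
Append remaining from left: [38]. Merged: [4, 8, 9, 10, 13, 19, 25, 32, 33, 37, 38]

Final merged array: [4, 8, 9, 10, 13, 19, 25, 32, 33, 37, 38]
Total comparisons: 10

The merged array is [4, 8, 9, 10, 13, 19, 25, 32, 33, 37, 38], requiring 10 comparisons. The merge step runs in O(n) time where n is the total number of elements.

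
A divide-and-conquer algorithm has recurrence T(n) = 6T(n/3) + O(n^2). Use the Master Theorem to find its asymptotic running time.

Master Theorem for T(n) = 6T(n/3) + O(n^2):

a = 6, b = 3, c = 2
log_b(a) = log_3(6) = 1.6309

Case 3: c = 2 > log_3(6) = 1.6309
T(n) = O(n^2) = O(n^2)

For T(n) = 6T(n/3) + O(n^2): log_3(6) = 1.6309. This is Case 3 of the Master Theorem (c > log_b(a), work dominated by root), giving O(n^2).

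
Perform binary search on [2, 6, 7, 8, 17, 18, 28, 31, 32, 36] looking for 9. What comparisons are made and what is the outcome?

Binary search for 9 in [2, 6, 7, 8, 17, 18, 28, 31, 32, 36]:

lo=0, hi=9, mid=4, arr[mid]=17 -> 17 > 9, search left half
lo=0, hi=3, mid=1, arr[mid]=6 -> 6 < 9, search right half
lo=2, hi=3, mid=2, arr[mid]=7 -> 7 < 9, search right half
lo=3, hi=3, mid=3, arr[mid]=8 -> 8 < 9, search right half
lo=4 > hi=3, target 9 not found

Binary search determines that 9 is not in the array after 4 comparisons. The search space was exhausted without finding the target.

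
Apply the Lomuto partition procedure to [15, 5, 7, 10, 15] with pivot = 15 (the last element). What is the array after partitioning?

Lomuto partition with pivot = 15:

Initial array: [15, 5, 7, 10, 15]

arr[0]=15 <= 15: swap with position 0, array becomes [15, 5, 7, 10, 15]
arr[1]=5 <= 15: swap with position 1, array becomes [15, 5, 7, 10, 15]
arr[2]=7 <= 15: swap with position 2, array becomes [15, 5, 7, 10, 15]
arr[3]=10 <= 15: swap with position 3, array becomes [15, 5, 7, 10, 15]

Place pivot at position 4: [15, 5, 7, 10, 15]
Pivot position: 4

After partitioning with pivot 15, the array becomes [15, 5, 7, 10, 15]. The pivot is placed at index 4. All elements to the left of the pivot are <= 15, and all elements to the right are > 15.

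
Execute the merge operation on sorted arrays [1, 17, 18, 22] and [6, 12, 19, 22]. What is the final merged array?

Merging process:

Compare 1 vs 6: take 1 from left. Merged: [1]
Compare 17 vs 6: take 6 from right. Merged: [1, 6]
Compare 17 vs 12: take 12 from right. Merged: [1, 6, 12]
Compare 17 vs 19: take 17 from left. Merged: [1, 6, 12, 17]
Compare 18 vs 19: take 18 from left. Merged: [1, 6, 12, 17, 18]
Compare 22 vs 19: take 19 from right. Merged: [1, 6, 12, 17, 18, 19]
Compare 22 vs 22: take 22 from left. Merged: [1, 6, 12, 17, 18, 19, 22]
Append remaining from right: [22]. Merged: [1, 6, 12, 17, 18, 19, 22, 22]

Final merged array: [1, 6, 12, 17, 18, 19, 22, 22]
Total comparisons: 7

The merged array is [1, 6, 12, 17, 18, 19, 22, 22], requiring 7 comparisons. The merge step runs in O(n) time where n is the total number of elements.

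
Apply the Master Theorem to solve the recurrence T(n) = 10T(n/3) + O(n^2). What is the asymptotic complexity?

Master Theorem for T(n) = 10T(n/3) + O(n^2):

a = 10, b = 3, c = 2
log_b(a) = log_3(10) = 2.0959

Case 1: c = 2 < log_3(10) = 2.0959
T(n) = O(n^(log_3 10))

For T(n) = 10T(n/3) + O(n^2): log_3(10) = 2.0959. This is Case 1 of the Master Theorem (c < log_b(a), work dominated by leaves), giving O(n^(log_3 10)).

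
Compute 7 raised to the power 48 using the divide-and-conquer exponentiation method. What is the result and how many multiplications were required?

Computing 7^48 by squaring (build up from 7^1; each line after the first costs one multiplication):

7^1 = 7
7^2 = (7^1)^2 = 7^2 = 49
7^3 = 7 * 7^2 = 7 * 49 = 343
7^6 = (7^3)^2 = 343^2 = 117649
7^12 = (7^6)^2 = 117649^2 = 13841287201
7^24 = (7^12)^2 = 13841287201^2 = 191581231380566414401
7^48 = (7^24)^2 = 191581231380566414401^2 = 36703368217294125441230211032033660188801

Result: 36703368217294125441230211032033660188801
Multiplications needed: 6 (6 lines after 7^1)

7^48 = 36703368217294125441230211032033660188801. Using exponentiation by squaring, this requires 6 multiplications. The key idea: if the exponent is even, square the half-power; if odd, multiply by the base once.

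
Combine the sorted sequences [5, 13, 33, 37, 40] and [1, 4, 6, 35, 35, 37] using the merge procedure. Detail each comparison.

Merging process:

Compare 5 vs 1: take 1 from right. Merged: [1]
Compare 5 vs 4: take 4 from right. Merged: [1, 4]
Compare 5 vs 6: take 5 from left. Merged: [1, 4, 5]
Compare 13 vs 6: take 6 from right. Merged: [1, 4, 5, 6]
Compare 13 vs 35: take 13 from left. Merged: [1, 4, 5, 6, 13]
Compare 33 vs 35: take 33 from left. Merged: [1, 4, 5, 6, 13, 33]
Compare 37 vs 35: take 35 from right. Merged: [1, 4, 5, 6, 13, 33, 35]
Compare 37 vs 35: take 35 from right. Merged: [1, 4, 5, 6, 13, 33, 35, 35]
Compare 37 vs 37: take 37 from left. Merged: [1, 4, 5, 6, 13, 33, 35, 35, 37]
Compare 40 vs 37: take 37 from right. Merged: [1, 4, 5, 6, 13, 33, 35, 35, 37, 37]
Append remaining from left: [40]. Merged: [1, 4, 5, 6, 13, 33, 35, 35, 37, 37, 40]

Final merged array: [1, 4, 5, 6, 13, 33, 35, 35, 37, 37, 40]
Total comparisons: 10

The merged array is [1, 4, 5, 6, 13, 33, 35, 35, 37, 37, 40], requiring 10 comparisons. The merge step runs in O(n) time where n is the total number of elements.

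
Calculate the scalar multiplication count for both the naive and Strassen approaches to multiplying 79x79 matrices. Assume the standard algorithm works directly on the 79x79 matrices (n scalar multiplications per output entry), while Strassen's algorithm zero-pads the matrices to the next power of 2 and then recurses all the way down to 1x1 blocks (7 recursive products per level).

Matrix multiplication for 79x79 matrices:

Strassen's algorithm requires power-of-2 dimensions. Pad 79x79 to 128x128 (next power of 2).

Standard algorithm: 79^3 = 493039 multiplications
Strassen's algorithm: 7^(log2(128)) = 7^7 = 823543 multiplications
Difference: 493039 - 823543 = -330504 (Strassen uses MORE here due to padding overhead — for small or just-over-power-of-2 n, padding can outweigh the per-level savings)

Standard: 493039 multiplications (79^3). Strassen: 823543 multiplications (7^7, after padding to 128x128). Strassen reduces 8 recursive multiplications to 7 at each level.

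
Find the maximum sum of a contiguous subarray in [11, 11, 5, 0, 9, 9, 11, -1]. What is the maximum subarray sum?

Using Kadane's algorithm on [11, 11, 5, 0, 9, 9, 11, -1]:

Scanning through the array:
Position 1 (value 11): max_ending_here = 22, max_so_far = 22
Position 2 (value 5): max_ending_here = 27, max_so_far = 27
Position 3 (value 0): max_ending_here = 27, max_so_far = 27
Position 4 (value 9): max_ending_here = 36, max_so_far = 36
Position 5 (value 9): max_ending_here = 45, max_so_far = 45
Position 6 (value 11): max_ending_here = 56, max_so_far = 56
Position 7 (value -1): max_ending_here = 55, max_so_far = 56

Maximum subarray: [11, 11, 5, 0, 9, 9, 11]
Maximum sum: 56

The maximum subarray is [11, 11, 5, 0, 9, 9, 11] with sum 56. This subarray runs from index 0 to index 6.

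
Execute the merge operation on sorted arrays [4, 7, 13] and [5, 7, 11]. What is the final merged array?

Merging process:

Compare 4 vs 5: take 4 from left. Merged: [4]
Compare 7 vs 5: take 5 from right. Merged: [4, 5]
Compare 7 vs 7: take 7 from left. Merged: [4, 5, 7]
Compare 13 vs 7: take 7 from right. Merged: [4, 5, 7, 7]
Compare 13 vs 11: take 11 from right. Merged: [4, 5, 7, 7, 11]
Append remaining from left: [13]. Merged: [4, 5, 7, 7, 11, 13]

Final merged array: [4, 5, 7, 7, 11, 13]
Total comparisons: 5

The merged array is [4, 5, 7, 7, 11, 13], requiring 5 comparisons. The merge step runs in O(n) time where n is the total number of elements.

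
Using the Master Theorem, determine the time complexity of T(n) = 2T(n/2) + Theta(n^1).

Master Theorem for T(n) = 2T(n/2) + O(n^1):

a = 2, b = 2, c = 1
log_b(a) = log_2(2) = 1.0000

Case 2: c = 1 = log_2(2) = 1.0000
T(n) = O(n^1 log n) = O(n log n)

For T(n) = 2T(n/2) + O(n^1): log_2(2) = 1.0000. This is Case 2 of the Master Theorem (c = log_b(a), equal work at all levels), giving O(n log n).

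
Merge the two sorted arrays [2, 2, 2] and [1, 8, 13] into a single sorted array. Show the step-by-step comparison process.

Merging process:

Compare 2 vs 1: take 1 from right. Merged: [1]
Compare 2 vs 8: take 2 from left. Merged: [1, 2]
Compare 2 vs 8: take 2 from left. Merged: [1, 2, 2]
Compare 2 vs 8: take 2 from left. Merged: [1, 2, 2, 2]
Append remaining from right: [8, 13]. Merged: [1, 2, 2, 2, 8, 13]

Final merged array: [1, 2, 2, 2, 8, 13]
Total comparisons: 4

The merged array is [1, 2, 2, 2, 8, 13], requiring 4 comparisons. The merge step runs in O(n) time where n is the total number of elements.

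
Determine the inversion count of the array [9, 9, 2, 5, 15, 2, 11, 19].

Finding inversions in [9, 9, 2, 5, 15, 2, 11, 19]:

(0, 2): arr[0]=9 > arr[2]=2
(0, 3): arr[0]=9 > arr[3]=5
(0, 5): arr[0]=9 > arr[5]=2
(1, 2): arr[1]=9 > arr[2]=2
(1, 3): arr[1]=9 > arr[3]=5
(1, 5): arr[1]=9 > arr[5]=2
(3, 5): arr[3]=5 > arr[5]=2
(4, 5): arr[4]=15 > arr[5]=2
(4, 6): arr[4]=15 > arr[6]=11

Total inversions: 9

The array has 9 inversion(s): (0,2), (0,3), (0,5), (1,2), (1,3), (1,5), (3,5), (4,5), (4,6). Each pair (i,j) satisfies i < j and arr[i] > arr[j].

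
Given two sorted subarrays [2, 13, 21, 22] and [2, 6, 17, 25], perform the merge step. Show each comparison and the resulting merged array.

Merging process:

Compare 2 vs 2: take 2 from left. Merged: [2]
Compare 13 vs 2: take 2 from right. Merged: [2, 2]
Compare 13 vs 6: take 6 from right. Merged: [2, 2, 6]
Compare 13 vs 17: take 13 from left. Merged: [2, 2, 6, 13]
Compare 21 vs 17: take 17 from right. Merged: [2, 2, 6, 13, 17]
Compare 21 vs 25: take 21 from left. Merged: [2, 2, 6, 13, 17, 21]
Compare 22 vs 25: take 22 from left. Merged: [2, 2, 6, 13, 17, 21, 22]
Append remaining from right: [25]. Merged: [2, 2, 6, 13, 17, 21, 22, 25]

Final merged array: [2, 2, 6, 13, 17, 21, 22, 25]
Total comparisons: 7

The merged array is [2, 2, 6, 13, 17, 21, 22, 25], requiring 7 comparisons. The merge step runs in O(n) time where n is the total number of elements.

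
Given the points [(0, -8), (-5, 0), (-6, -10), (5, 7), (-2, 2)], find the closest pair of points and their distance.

Computing all pairwise distances among 5 points:

d((0, -8), (-5, 0)) = 9.434
d((0, -8), (-6, -10)) = 6.3246
d((0, -8), (5, 7)) = 15.8114
d((0, -8), (-2, 2)) = 10.198
d((-5, 0), (-6, -10)) = 10.0499
d((-5, 0), (5, 7)) = 12.2066
d((-5, 0), (-2, 2)) = 3.6056 <-- minimum
d((-6, -10), (5, 7)) = 20.2485
d((-6, -10), (-2, 2)) = 12.6491
d((5, 7), (-2, 2)) = 8.6023

Closest pair: (-5, 0) and (-2, 2) with distance 3.6056

The closest pair is (-5, 0) and (-2, 2) with Euclidean distance 3.6056. For 5 points, brute-force pairwise comparison is shown above. For large n, the divide-and-conquer algorithm (sort by x, recurse on halves, check the dividing strip) achieves O(n log n).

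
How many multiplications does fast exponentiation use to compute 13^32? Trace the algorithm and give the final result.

Computing 13^32 by squaring (build up from 13^1; each line after the first costs one multiplication):

13^1 = 13
13^2 = (13^1)^2 = 13^2 = 169
13^4 = (13^2)^2 = 169^2 = 28561
13^8 = (13^4)^2 = 28561^2 = 815730721
13^16 = (13^8)^2 = 815730721^2 = 665416609183179841
13^32 = (13^16)^2 = 665416609183179841^2 = 442779263776840698304313192148785281

Result: 442779263776840698304313192148785281
Multiplications needed: 5 (5 lines after 13^1)

13^32 = 442779263776840698304313192148785281. Using exponentiation by squaring, this requires 5 multiplications. The key idea: if the exponent is even, square the half-power; if odd, multiply by the base once.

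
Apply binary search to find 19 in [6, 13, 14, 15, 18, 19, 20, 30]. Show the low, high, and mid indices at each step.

Binary search for 19 in [6, 13, 14, 15, 18, 19, 20, 30]:

lo=0, hi=7, mid=3, arr[mid]=15 -> 15 < 19, search right half
lo=4, hi=7, mid=5, arr[mid]=19 -> Found target at index 5!

Binary search finds 19 at index 5 after 2 comparisons. The search repeatedly halves the search space by comparing with the middle element.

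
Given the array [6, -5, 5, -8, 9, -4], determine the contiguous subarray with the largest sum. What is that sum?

Using Kadane's algorithm on [6, -5, 5, -8, 9, -4]:

Scanning through the array:
Position 1 (value -5): max_ending_here = 1, max_so_far = 6
Position 2 (value 5): max_ending_here = 6, max_so_far = 6
Position 3 (value -8): max_ending_here = -2, max_so_far = 6
Position 4 (value 9): max_ending_here = 9, max_so_far = 9
Position 5 (value -4): max_ending_here = 5, max_so_far = 9

Maximum subarray: [9]
Maximum sum: 9

The maximum subarray is [9] with sum 9. This subarray runs from index 4 to index 4.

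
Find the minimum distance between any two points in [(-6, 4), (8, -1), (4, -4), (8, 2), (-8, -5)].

Computing all pairwise distances among 5 points:

d((-6, 4), (8, -1)) = 14.8661
d((-6, 4), (4, -4)) = 12.8062
d((-6, 4), (8, 2)) = 14.1421
d((-6, 4), (-8, -5)) = 9.2195
d((8, -1), (4, -4)) = 5.0
d((8, -1), (8, 2)) = 3.0 <-- minimum
d((8, -1), (-8, -5)) = 16.4924
d((4, -4), (8, 2)) = 7.2111
d((4, -4), (-8, -5)) = 12.0416
d((8, 2), (-8, -5)) = 17.4642

Closest pair: (8, -1) and (8, 2) with distance 3.0

The closest pair is (8, -1) and (8, 2) with Euclidean distance 3.0. For 5 points, brute-force pairwise comparison is shown above. For large n, the divide-and-conquer algorithm (sort by x, recurse on halves, check the dividing strip) achieves O(n log n).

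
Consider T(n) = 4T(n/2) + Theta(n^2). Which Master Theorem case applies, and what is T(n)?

Master Theorem for T(n) = 4T(n/2) + O(n^2):

a = 4, b = 2, c = 2
log_b(a) = log_2(4) = 2.0000

Case 2: c = 2 = log_2(4) = 2.0000
T(n) = O(n^2 log n) = O(n^2 log n)

For T(n) = 4T(n/2) + O(n^2): log_2(4) = 2.0000. This is Case 2 of the Master Theorem (c = log_b(a), equal work at all levels), giving O(n^2 log n).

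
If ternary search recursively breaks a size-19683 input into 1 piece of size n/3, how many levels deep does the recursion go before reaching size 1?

For divide and conquer with division factor 3:

Problem sizes at each level:
Level 0: 19683
Level 1: 6561
Level 2: 2187
Level 3: 729
Level 4: 243
Level 5: 81
Level 6: 27
Level 7: 9
Level 8: 3
Level 9: 1

The root is level 0 and the size-1 base case is level 9 (the tree spans levels 0 through 9, i.e. 10 levels counting the root), so the depth is the number of divisions: log_3(19683) = 9

The recursion tree depth is log_3(19683) = 9. At each level, the problem size is divided by 3, so it takes 9 divisions to reduce to a base case of size 1. The algorithm makes 1 recursive call at each level.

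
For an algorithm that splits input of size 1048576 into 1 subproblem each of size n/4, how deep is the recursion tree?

For divide and conquer with division factor 4:

Problem sizes at each level:
Level 0: 1048576
Level 1: 262144
Level 2: 65536
Level 3: 16384
Level 4: 4096
Level 5: 1024
Level 6: 256
Level 7: 64
Level 8: 16
Level 9: 4
Level 10: 1

The root is level 0 and the size-1 base case is level 10 (the tree spans levels 0 through 10, i.e. 11 levels counting the root), so the depth is the number of divisions: log_4(1048576) = 10

The recursion tree depth is log_4(1048576) = 10. At each level, the problem size is divided by 4, so it takes 10 divisions to reduce to a base case of size 1. The algorithm makes 1 recursive call at each level.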